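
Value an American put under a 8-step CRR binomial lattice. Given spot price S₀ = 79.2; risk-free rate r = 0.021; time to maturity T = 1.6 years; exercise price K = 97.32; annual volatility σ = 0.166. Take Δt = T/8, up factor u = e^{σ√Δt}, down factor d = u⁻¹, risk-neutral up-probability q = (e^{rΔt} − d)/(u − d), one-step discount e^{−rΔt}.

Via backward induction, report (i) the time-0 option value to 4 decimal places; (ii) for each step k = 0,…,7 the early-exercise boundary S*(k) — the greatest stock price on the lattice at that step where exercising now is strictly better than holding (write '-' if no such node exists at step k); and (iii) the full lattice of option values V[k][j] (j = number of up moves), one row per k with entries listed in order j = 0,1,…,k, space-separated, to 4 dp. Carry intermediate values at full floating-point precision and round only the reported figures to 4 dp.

price = 18.4485
boundary = - 73.5333 68.2721 73.5333 79.2000 73.5333 79.2000 85.3034
tree:
18.4485
23.7867 13.4674
29.0479 18.2229 9.0053
33.9327 23.7867 13.0228 5.2162
38.4680 29.0479 18.1200 8.2285 2.3624
42.6788 33.9327 23.7867 12.5083 4.1807 0.6332
46.5883 38.4680 29.0479 18.1200 7.2151 1.2971 0.0000
50.2181 42.6788 33.9327 23.7867 12.0166 2.6571 0.0000 0.0000
53.5882 46.5883 38.4680 29.0479 18.1200 5.4430 0.0000 0.0000 0.0000

Δt=0.20000  u=1.07706  d=0.92845  q=0.50977  discount=0.99581
step 8 (expiry): payoffs max(K−S,0) = 53.5882 46.5883 38.4680 29.0479 18.1200 5.4430 0.0000 0.0000 0.0000
step 7: (k=7,j=0): S=47.1019, (K−S)⁺=50.2181, hold=49.8102 ⇒ V=50.2181 exercise | (k=7,j=1): S=54.6412, (K−S)⁺=42.6788, hold=42.2709 ⇒ V=42.6788 exercise | (k=7,j=2): S=63.3873, (K−S)⁺=33.9327, hold=33.5248 ⇒ V=33.9327 exercise | (k=7,j=3): S=73.5333, (K−S)⁺=23.7867, hold=23.3788 ⇒ V=23.7867 exercise | (k=7,j=4): S=85.3034, (K−S)⁺=12.0166, hold=11.6088 ⇒ V=12.0166 exercise | (k=7,j=5): S=98.9573, (K−S)⁺=0.0000, hold=2.6571 ⇒ V=2.6571 continue | (k=7,j=6): S=114.7968, (K−S)⁺=0.0000, hold=0.0000 ⇒ V=0.0000 continue | (k=7,j=7): S=133.1716, (K−S)⁺=0.0000, hold=0.0000 ⇒ V=0.0000 continue  boundary S*=85.3034
step 6: (k=6,j=0): S=50.7317, (K−S)⁺=46.5883, hold=46.1804 ⇒ V=46.5883 exercise | (k=6,j=1): S=58.8520, (K−S)⁺=38.4680, hold=38.0601 ⇒ V=38.4680 exercise | (k=6,j=2): S=68.2721, (K−S)⁺=29.0479, hold=28.6400 ⇒ V=29.0479 exercise | (k=6,j=3): S=79.2000, (K−S)⁺=18.1200, hold=17.7121 ⇒ V=18.1200 exercise | (k=6,j=4): S=91.8770, (K−S)⁺=5.4430, hold=7.2151 ⇒ V=7.2151 continue | (k=6,j=5): S=106.5832, (K−S)⁺=0.0000, hold=1.2971 ⇒ V=1.2971 continue | (k=6,j=6): S=123.6433, (K−S)⁺=0.0000, hold=0.0000 ⇒ V=0.0000 continue  boundary S*=79.2000
step 5: (k=5,j=0): S=54.6412, (K−S)⁺=42.6788, hold=42.2709 ⇒ V=42.6788 exercise | (k=5,j=1): S=63.3873, (K−S)⁺=33.9327, hold=33.5248 ⇒ V=33.9327 exercise | (k=5,j=2): S=73.5333, (K−S)⁺=23.7867, hold=23.3788 ⇒ V=23.7867 exercise | (k=5,j=3): S=85.3034, (K−S)⁺=12.0166, hold=12.5083 ⇒ V=12.5083 continue | (k=5,j=4): S=98.9573, (K−S)⁺=0.0000, hold=4.1807 ⇒ V=4.1807 continue | (k=5,j=5): S=114.7968, (K−S)⁺=0.0000, hold=0.6332 ⇒ V=0.6332 continue  boundary S*=73.5333
step 4: (k=4,j=0): S=58.8520, (K−S)⁺=38.4680, hold=38.0601 ⇒ V=38.4680 exercise | (k=4,j=1): S=68.2721, (K−S)⁺=29.0479, hold=28.6400 ⇒ V=29.0479 exercise | (k=4,j=2): S=79.2000, (K−S)⁺=18.1200, hold=17.9617 ⇒ V=18.1200 exercise | (k=4,j=3): S=91.8770, (K−S)⁺=5.4430, hold=8.2285 ⇒ V=8.2285 continue | (k=4,j=4): S=106.5832, (K−S)⁺=0.0000, hold=2.3624 ⇒ V=2.3624 continue  boundary S*=79.2000
step 3: (k=3,j=0): S=63.3873, (K−S)⁺=33.9327, hold=33.5248 ⇒ V=33.9327 exercise | (k=3,j=1): S=73.5333, (K−S)⁺=23.7867, hold=23.3788 ⇒ V=23.7867 exercise | (k=3,j=2): S=85.3034, (K−S)⁺=12.0166, hold=13.0228 ⇒ V=13.0228 continue | (k=3,j=3): S=98.9573, (K−S)⁺=0.0000, hold=5.2162 ⇒ V=5.2162 continue  boundary S*=73.5333
step 2: (k=2,j=0): S=68.2721, (K−S)⁺=29.0479, hold=28.6400 ⇒ V=29.0479 exercise | (k=2,j=1): S=79.2000, (K−S)⁺=18.1200, hold=18.2229 ⇒ V=18.2229 continue | (k=2,j=2): S=91.8770, (K−S)⁺=5.4430, hold=9.0053 ⇒ V=9.0053 continue  boundary S*=68.2721
step 1: (k=1,j=0): S=73.5333, (K−S)⁺=23.7867, hold=23.4310 ⇒ V=23.7867 exercise | (k=1,j=1): S=85.3034, (K−S)⁺=12.0166, hold=13.4674 ⇒ V=13.4674 continue  boundary S*=73.5333
step 0: (k=0,j=0): S=79.2000, (K−S)⁺=18.1200, hold=18.4485 ⇒ V=18.4485 continue  boundary S*=-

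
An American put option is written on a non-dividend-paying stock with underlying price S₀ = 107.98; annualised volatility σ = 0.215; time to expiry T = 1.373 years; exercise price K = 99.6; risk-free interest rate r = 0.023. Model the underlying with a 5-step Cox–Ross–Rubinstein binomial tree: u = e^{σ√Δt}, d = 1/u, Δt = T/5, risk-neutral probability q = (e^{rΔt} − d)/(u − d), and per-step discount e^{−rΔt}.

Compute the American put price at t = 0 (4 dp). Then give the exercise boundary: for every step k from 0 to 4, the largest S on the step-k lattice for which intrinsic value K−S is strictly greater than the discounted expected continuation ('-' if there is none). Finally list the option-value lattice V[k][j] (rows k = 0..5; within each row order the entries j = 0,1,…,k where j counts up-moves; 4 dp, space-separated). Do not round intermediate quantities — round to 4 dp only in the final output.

Δt=0.27460, u=1.11926, d=0.89345, q=0.49992, disc=e^(-rΔt)=0.99370
k=5 terminal: V=max(K-S,0) → 38.1256 22.5888 3.1253 0.0000 0.0000 0.0000
k=4: j=0 S=68.8057 intr=30.7943 cont=30.1672 V=30.7943[EX]; j=1 S=86.1953 intr=13.4047 cont=12.7776 V=13.4047[EX]; j=2 S=107.9800 intr=0.0000 cont=1.5530 V=1.5530[hold]; j=3 S=135.2704 intr=0.0000 cont=0.0000 V=0.0000[hold]; j=4 S=169.4581 intr=0.0000 cont=0.0000 V=0.0000[hold]  S*(4)=86.1953
k=3: j=0 S=77.0112 intr=22.5888 cont=21.9617 V=22.5888[EX]; j=1 S=96.4747 intr=3.1253 cont=7.4327 V=7.4327[hold]; j=2 S=120.8574 intr=0.0000 cont=0.7718 V=0.7718[hold]; j=3 S=151.4023 intr=0.0000 cont=0.0000 V=0.0000[hold]  S*(3)=77.0112
k=2: j=0 S=86.1953 intr=13.4047 cont=14.9174 V=14.9174[hold]; j=1 S=107.9800 intr=0.0000 cont=4.0769 V=4.0769[hold]; j=2 S=135.2704 intr=0.0000 cont=0.3835 V=0.3835[hold]  S*(2)=-
k=1: j=0 S=96.4747 intr=3.1253 cont=9.4382 V=9.4382[hold]; j=1 S=120.8574 intr=0.0000 cont=2.2165 V=2.2165[hold]  S*(1)=-
k=0: j=0 S=107.9800 intr=0.0000 cont=5.7912 V=5.7912[hold]  S*(0)=-

price = 5.7912
boundary = - - - 77.0112 86.1953
tree:
5.7912
9.4382 2.2165
14.9174 4.0769 0.3835
22.5888 7.4327 0.7718 0.0000
30.7943 13.4047 1.5530 0.0000 0.0000
38.1256 22.5888 3.1253 0.0000 0.0000 0.0000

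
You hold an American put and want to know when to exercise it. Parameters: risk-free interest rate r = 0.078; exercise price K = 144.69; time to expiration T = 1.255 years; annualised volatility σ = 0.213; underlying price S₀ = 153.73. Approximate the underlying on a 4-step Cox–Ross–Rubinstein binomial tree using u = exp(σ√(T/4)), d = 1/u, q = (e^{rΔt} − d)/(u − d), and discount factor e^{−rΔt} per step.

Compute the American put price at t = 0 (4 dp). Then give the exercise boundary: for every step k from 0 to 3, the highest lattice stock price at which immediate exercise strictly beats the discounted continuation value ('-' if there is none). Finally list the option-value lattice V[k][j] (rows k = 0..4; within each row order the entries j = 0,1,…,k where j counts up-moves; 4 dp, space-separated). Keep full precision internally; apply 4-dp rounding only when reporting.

price = 5.9822
boundary = - - 121.0957 107.4765
tree:
5.9822
12.0983 1.6975
23.5943 4.0814 0.0000
37.2135 9.8131 0.0000 0.0000
49.3010 23.5943 0.0000 0.0000 0.0000

params: Δt=0.31375 u=1.12672 d=0.88753 q=0.57379 e^(-rΔt)=0.97582
t_4 payoffs: 49.3010 23.5943 0.0000 0.0000 0.0000
t_3: node(3,0) S=107.4765 payoff=37.2135 vs cont=33.7155 → 37.2135 [stop]  node(3,1) S=136.4406 payoff=8.2494 vs cont=9.8131 → 9.8131 [wait]  node(3,2) S=173.2103 payoff=0.0000 vs cont=0.0000 → 0.0000 [wait]  node(3,3) S=219.8891 payoff=0.0000 vs cont=0.0000 → 0.0000 [wait]  ⇒ S*(3)=107.4765
t_2: node(2,0) S=121.0957 payoff=23.5943 vs cont=20.9719 → 23.5943 [stop]  node(2,1) S=153.7300 payoff=0.0000 vs cont=4.0814 → 4.0814 [wait]  node(2,2) S=195.1590 payoff=0.0000 vs cont=0.0000 → 0.0000 [wait]  ⇒ S*(2)=121.0957
t_1: node(1,0) S=136.4406 payoff=8.2494 vs cont=12.0983 → 12.0983 [wait]  node(1,1) S=173.2103 payoff=0.0000 vs cont=1.6975 → 1.6975 [wait]  ⇒ S*(1)=-
t_0: node(0,0) S=153.7300 payoff=0.0000 vs cont=5.9822 → 5.9822 [wait]  ⇒ S*(0)=-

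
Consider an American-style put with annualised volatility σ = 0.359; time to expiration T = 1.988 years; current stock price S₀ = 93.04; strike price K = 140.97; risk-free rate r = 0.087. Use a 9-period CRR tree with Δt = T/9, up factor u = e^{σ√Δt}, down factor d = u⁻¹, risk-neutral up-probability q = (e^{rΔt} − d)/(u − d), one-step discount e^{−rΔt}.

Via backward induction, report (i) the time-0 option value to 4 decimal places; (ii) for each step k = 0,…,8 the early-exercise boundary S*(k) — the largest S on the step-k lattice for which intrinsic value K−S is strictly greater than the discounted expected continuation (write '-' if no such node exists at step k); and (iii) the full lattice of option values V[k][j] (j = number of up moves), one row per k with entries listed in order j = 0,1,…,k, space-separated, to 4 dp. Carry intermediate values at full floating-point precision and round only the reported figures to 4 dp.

price = 47.9300
boundary = 93.0400 78.5947 93.0400 78.5947 93.0400 78.5947 93.0400 110.1403 93.0400
tree:
47.9300
62.3753 33.9763
74.5779 47.9300 22.1228
84.8859 62.3753 33.1223 12.6034
93.5935 74.5779 47.9300 20.4328 5.7090
100.9491 84.8859 62.3753 31.9878 10.3269 1.5777
107.1628 93.5935 74.5779 47.9300 18.1878 3.3171 0.0000
112.4117 100.9491 84.8859 62.3753 30.8297 6.9743 0.0000 0.0000
116.8456 107.1628 93.5935 74.5779 47.9300 14.6634 0.0000 0.0000 0.0000
120.5911 112.4117 100.9491 84.8859 62.3753 30.8297 0.0000 0.0000 0.0000 0.0000

Δt=0.22089, u=1.18380, d=0.84474, q=0.51515, disc=e^(-rΔt)=0.98097
k=9 terminal: V=max(K-S,0) → 120.5911 112.4117 100.9491 84.8859 62.3753 30.8297 0.0000 0.0000 0.0000 0.0000
k=8: j=0 S=24.1244 intr=116.8456 cont=114.1624 V=116.8456[EX]; j=1 S=33.8072 intr=107.1628 cont=104.4796 V=107.1628[EX]; j=2 S=47.3765 intr=93.5935 cont=90.9103 V=93.5935[EX]; j=3 S=66.3921 intr=74.5779 cont=71.8947 V=74.5779[EX]; j=4 S=93.0400 intr=47.9300 cont=45.2468 V=47.9300[EX]; j=5 S=130.3836 intr=10.5864 cont=14.6634 V=14.6634[hold]; j=6 S=182.7159 intr=0.0000 cont=0.0000 V=0.0000[hold]; j=7 S=256.0529 intr=0.0000 cont=0.0000 V=0.0000[hold]; j=8 S=358.8253 intr=0.0000 cont=0.0000 V=0.0000[hold]  S*(8)=93.0400
k=7: j=0 S=28.5583 intr=112.4117 cont=109.7285 V=112.4117[EX]; j=1 S=40.0209 intr=100.9491 cont=98.2659 V=100.9491[EX]; j=2 S=56.0841 intr=84.8859 cont=82.2027 V=84.8859[EX]; j=3 S=78.5947 intr=62.3753 cont=59.6921 V=62.3753[EX]; j=4 S=110.1403 intr=30.8297 cont=30.2067 V=30.8297[EX]; j=5 S=154.3475 intr=0.0000 cont=6.9743 V=6.9743[hold]; j=6 S=216.2983 intr=0.0000 cont=0.0000 V=0.0000[hold]; j=7 S=303.1143 intr=0.0000 cont=0.0000 V=0.0000[hold]  S*(7)=110.1403
k=6: j=0 S=33.8072 intr=107.1628 cont=104.4796 V=107.1628[EX]; j=1 S=47.3765 intr=93.5935 cont=90.9103 V=93.5935[EX]; j=2 S=66.3921 intr=74.5779 cont=71.8947 V=74.5779[EX]; j=3 S=93.0400 intr=47.9300 cont=45.2468 V=47.9300[EX]; j=4 S=130.3836 intr=10.5864 cont=18.1878 V=18.1878[hold]; j=5 S=182.7159 intr=0.0000 cont=3.3171 V=3.3171[hold]; j=6 S=256.0529 intr=0.0000 cont=0.0000 V=0.0000[hold]  S*(6)=93.0400
k=5: j=0 S=40.0209 intr=100.9491 cont=98.2659 V=100.9491[EX]; j=1 S=56.0841 intr=84.8859 cont=82.2027 V=84.8859[EX]; j=2 S=78.5947 intr=62.3753 cont=59.6921 V=62.3753[EX]; j=3 S=110.1403 intr=30.8297 cont=31.9878 V=31.9878[hold]; j=4 S=154.3475 intr=0.0000 cont=10.3269 V=10.3269[hold]; j=5 S=216.2983 intr=0.0000 cont=1.5777 V=1.5777[hold]  S*(5)=78.5947
k=4: j=0 S=47.3765 intr=93.5935 cont=90.9103 V=93.5935[EX]; j=1 S=66.3921 intr=74.5779 cont=71.8947 V=74.5779[EX]; j=2 S=93.0400 intr=47.9300 cont=45.8320 V=47.9300[EX]; j=3 S=130.3836 intr=10.5864 cont=20.4328 V=20.4328[hold]; j=4 S=182.7159 intr=0.0000 cont=5.7090 V=5.7090[hold]  S*(4)=93.0400
k=3: j=0 S=56.0841 intr=84.8859 cont=82.2027 V=84.8859[EX]; j=1 S=78.5947 intr=62.3753 cont=59.6921 V=62.3753[EX]; j=2 S=110.1403 intr=30.8297 cont=33.1223 V=33.1223[hold]; j=3 S=154.3475 intr=0.0000 cont=12.6034 V=12.6034[hold]  S*(3)=78.5947
k=2: j=0 S=66.3921 intr=74.5779 cont=71.8947 V=74.5779[EX]; j=1 S=93.0400 intr=47.9300 cont=46.4053 V=47.9300[EX]; j=2 S=130.3836 intr=10.5864 cont=22.1228 V=22.1228[hold]  S*(2)=93.0400
k=1: j=0 S=78.5947 intr=62.3753 cont=59.6921 V=62.3753[EX]; j=1 S=110.1403 intr=30.8297 cont=33.9763 V=33.9763[hold]  S*(1)=78.5947
k=0: j=0 S=93.0400 intr=47.9300 cont=46.8369 V=47.9300[EX]  S*(0)=93.0400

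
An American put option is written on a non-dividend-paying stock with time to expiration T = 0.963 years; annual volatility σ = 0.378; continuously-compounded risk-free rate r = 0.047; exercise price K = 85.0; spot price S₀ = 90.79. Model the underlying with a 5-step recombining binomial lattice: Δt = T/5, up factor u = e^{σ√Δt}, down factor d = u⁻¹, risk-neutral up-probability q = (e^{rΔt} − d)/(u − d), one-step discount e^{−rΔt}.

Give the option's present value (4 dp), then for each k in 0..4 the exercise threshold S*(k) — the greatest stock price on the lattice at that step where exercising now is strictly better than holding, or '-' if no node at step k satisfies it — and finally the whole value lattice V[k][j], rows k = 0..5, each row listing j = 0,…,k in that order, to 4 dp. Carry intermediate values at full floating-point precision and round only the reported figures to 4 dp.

price = 9.2198
boundary = - - - 55.1954 65.1550
tree:
9.2198
14.1566 4.1691
21.0081 7.1726 1.0695
29.8046 12.0945 2.0993 0.0000
38.2418 19.8450 4.1206 0.0000 0.0000
45.3893 29.8046 8.0882 0.0000 0.0000 0.0000

Δt=0.19260, u=1.18044, d=0.84714, q=0.48590, disc=e^(-rΔt)=0.99099
k=5 terminal: V=max(K-S,0) → 45.3893 29.8046 8.0882 0.0000 0.0000 0.0000
k=4: j=0 S=46.7582 intr=38.2418 cont=37.4758 V=38.2418[EX]; j=1 S=65.1550 intr=19.8450 cont=19.0790 V=19.8450[EX]; j=2 S=90.7900 intr=0.0000 cont=4.1206 V=4.1206[hold]; j=3 S=126.5110 intr=0.0000 cont=0.0000 V=0.0000[hold]; j=4 S=176.2862 intr=0.0000 cont=0.0000 V=0.0000[hold]  S*(4)=65.1550
k=3: j=0 S=55.1954 intr=29.8046 cont=29.0386 V=29.8046[EX]; j=1 S=76.9118 intr=8.0882 cont=12.0945 V=12.0945[hold]; j=2 S=107.1724 intr=0.0000 cont=2.0993 V=2.0993[hold]; j=3 S=149.3390 intr=0.0000 cont=0.0000 V=0.0000[hold]  S*(3)=55.1954
k=2: j=0 S=65.1550 intr=19.8450 cont=21.0081 V=21.0081[hold]; j=1 S=90.7900 intr=0.0000 cont=7.1726 V=7.1726[hold]; j=2 S=126.5110 intr=0.0000 cont=1.0695 V=1.0695[hold]  S*(2)=-
k=1: j=0 S=76.9118 intr=8.0882 cont=14.1566 V=14.1566[hold]; j=1 S=107.1724 intr=0.0000 cont=4.1691 V=4.1691[hold]  S*(1)=-
k=0: j=0 S=90.7900 intr=0.0000 cont=9.2198 V=9.2198[hold]  S*(0)=-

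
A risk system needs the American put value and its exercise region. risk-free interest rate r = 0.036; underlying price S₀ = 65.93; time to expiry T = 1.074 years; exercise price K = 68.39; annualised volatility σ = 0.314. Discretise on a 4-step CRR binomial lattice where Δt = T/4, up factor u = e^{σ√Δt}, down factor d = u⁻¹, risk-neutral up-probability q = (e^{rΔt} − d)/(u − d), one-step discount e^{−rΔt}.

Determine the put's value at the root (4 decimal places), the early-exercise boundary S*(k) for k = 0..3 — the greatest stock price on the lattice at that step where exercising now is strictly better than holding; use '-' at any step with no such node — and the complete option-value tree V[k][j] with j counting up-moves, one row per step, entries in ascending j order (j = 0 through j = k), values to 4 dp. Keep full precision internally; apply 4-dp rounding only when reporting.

Δt=0.26850  u=1.17669  d=0.84984  q=0.48913  discount=0.99038
step 4 (expiry): payoffs max(K−S,0) = 33.9998 20.7733 2.4600 0.0000 0.0000
step 3: (k=3,j=0): S=40.4666, (K−S)⁺=27.9234, hold=27.2655 ⇒ V=27.9234 exercise | (k=3,j=1): S=56.0301, (K−S)⁺=12.3599, hold=11.7021 ⇒ V=12.3599 exercise | (k=3,j=2): S=77.5792, (K−S)⁺=0.0000, hold=1.2447 ⇒ V=1.2447 continue | (k=3,j=3): S=107.4160, (K−S)⁺=0.0000, hold=0.0000 ⇒ V=0.0000 continue  boundary S*=56.0301
step 2: (k=2,j=0): S=47.6167, (K−S)⁺=20.7733, hold=20.1155 ⇒ V=20.7733 exercise | (k=2,j=1): S=65.9300, (K−S)⁺=2.4600, hold=6.8565 ⇒ V=6.8565 continue | (k=2,j=2): S=91.2866, (K−S)⁺=0.0000, hold=0.6297 ⇒ V=0.6297 continue  boundary S*=47.6167
step 1: (k=1,j=0): S=56.0301, (K−S)⁺=12.3599, hold=13.8319 ⇒ V=13.8319 continue | (k=1,j=1): S=77.5792, (K−S)⁺=0.0000, hold=3.7742 ⇒ V=3.7742 continue  boundary S*=-
step 0: (k=0,j=0): S=65.9300, (K−S)⁺=2.4600, hold=8.8266 ⇒ V=8.8266 continue  boundary S*=-

price = 8.8266
boundary = - - 47.6167 56.0301
tree:
8.8266
13.8319 3.7742
20.7733 6.8565 0.6297
27.9234 12.3599 1.2447 0.0000
33.9998 20.7733 2.4600 0.0000 0.0000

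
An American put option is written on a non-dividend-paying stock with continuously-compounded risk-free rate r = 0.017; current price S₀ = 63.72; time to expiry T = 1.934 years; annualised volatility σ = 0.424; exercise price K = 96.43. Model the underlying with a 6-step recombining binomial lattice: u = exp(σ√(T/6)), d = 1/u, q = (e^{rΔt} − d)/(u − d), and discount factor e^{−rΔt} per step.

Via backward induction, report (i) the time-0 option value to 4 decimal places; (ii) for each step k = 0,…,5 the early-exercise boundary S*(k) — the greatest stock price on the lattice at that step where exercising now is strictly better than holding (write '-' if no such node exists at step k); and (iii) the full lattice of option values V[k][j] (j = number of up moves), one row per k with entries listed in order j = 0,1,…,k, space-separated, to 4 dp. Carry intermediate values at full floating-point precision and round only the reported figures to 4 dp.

Δt=0.32233, u=1.27217, d=0.78606, q=0.45141, disc=e^(-rΔt)=0.99454
k=6 terminal: V=max(K-S,0) → 81.3984 72.1026 57.0581 32.7100 0.0000 0.0000 0.0000
k=5: j=0 S=19.1228 intr=77.3072 cont=76.7802 V=77.3072[EX]; j=1 S=30.9486 intr=65.4814 cont=64.9544 V=65.4814[EX]; j=2 S=50.0877 intr=46.3423 cont=45.8154 V=46.3423[EX]; j=3 S=81.0626 intr=15.3674 cont=17.8463 V=17.8463[hold]; j=4 S=131.1929 intr=0.0000 cont=0.0000 V=0.0000[hold]; j=5 S=212.3245 intr=0.0000 cont=0.0000 V=0.0000[hold]  S*(5)=50.0877
k=4: j=0 S=24.3274 intr=72.1026 cont=71.5756 V=72.1026[EX]; j=1 S=39.3719 intr=57.0581 cont=56.5312 V=57.0581[EX]; j=2 S=63.7200 intr=32.7100 cont=33.2959 V=33.2959[hold]; j=3 S=103.1254 intr=0.0000 cont=9.7368 V=9.7368[hold]; j=4 S=166.8996 intr=0.0000 cont=0.0000 V=0.0000[hold]  S*(4)=39.3719
k=3: j=0 S=30.9486 intr=65.4814 cont=64.9544 V=65.4814[EX]; j=1 S=50.0877 intr=46.3423 cont=46.0784 V=46.3423[EX]; j=2 S=81.0626 intr=15.3674 cont=22.5372 V=22.5372[hold]; j=3 S=131.1929 intr=0.0000 cont=5.3123 V=5.3123[hold]  S*(3)=50.0877
k=2: j=0 S=39.3719 intr=57.0581 cont=56.5312 V=57.0581[EX]; j=1 S=63.7200 intr=32.7100 cont=35.4019 V=35.4019[hold]; j=2 S=103.1254 intr=0.0000 cont=14.6810 V=14.6810[hold]  S*(2)=39.3719
k=1: j=0 S=50.0877 intr=46.3423 cont=47.0239 V=47.0239[hold]; j=1 S=81.0626 intr=15.3674 cont=25.9059 V=25.9059[hold]  S*(1)=-
k=0: j=0 S=63.7200 intr=32.7100 cont=37.2861 V=37.2861[hold]  S*(0)=-

price = 37.2861
boundary = - - 39.3719 50.0877 39.3719 50.0877
tree:
37.2861
47.0239 25.9059
57.0581 35.4019 14.6810
65.4814 46.3423 22.5372 5.3123
72.1026 57.0581 33.2959 9.7368 0.0000
77.3072 65.4814 46.3423 17.8463 0.0000 0.0000
81.3984 72.1026 57.0581 32.7100 0.0000 0.0000 0.0000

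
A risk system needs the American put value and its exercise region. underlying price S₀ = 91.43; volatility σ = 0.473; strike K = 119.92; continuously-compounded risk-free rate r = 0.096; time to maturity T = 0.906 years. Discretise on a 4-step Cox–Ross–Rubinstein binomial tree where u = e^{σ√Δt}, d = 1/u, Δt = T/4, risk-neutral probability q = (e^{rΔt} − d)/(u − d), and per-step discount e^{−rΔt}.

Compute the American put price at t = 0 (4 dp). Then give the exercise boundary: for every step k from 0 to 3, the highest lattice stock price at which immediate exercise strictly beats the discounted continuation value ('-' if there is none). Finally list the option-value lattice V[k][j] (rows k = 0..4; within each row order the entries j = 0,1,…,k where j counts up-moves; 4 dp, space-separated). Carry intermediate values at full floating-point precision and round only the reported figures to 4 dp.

price = 32.1455
boundary = - 73.0003 58.2855 73.0003
tree:
32.1455
46.9197 18.3488
61.6345 30.1232 7.0290
73.3832 46.9197 14.1512 0.0000
82.7637 61.6345 28.4900 0.0000 0.0000

Δt=0.22650  u=1.25246  d=0.79843  q=0.49237  discount=0.97849
step 4 (expiry): payoffs max(K−S,0) = 82.7637 61.6345 28.4900 0.0000 0.0000
step 3: (k=3,j=0): S=46.5368, (K−S)⁺=73.3832, hold=70.8038 ⇒ V=73.3832 exercise | (k=3,j=1): S=73.0003, (K−S)⁺=46.9197, hold=44.3403 ⇒ V=46.9197 exercise | (k=3,j=2): S=114.5125, (K−S)⁺=5.4075, hold=14.1512 ⇒ V=14.1512 continue | (k=3,j=3): S=179.6309, (K−S)⁺=0.0000, hold=0.0000 ⇒ V=0.0000 continue  boundary S*=73.0003
step 2: (k=2,j=0): S=58.2855, (K−S)⁺=61.6345, hold=59.0551 ⇒ V=61.6345 exercise | (k=2,j=1): S=91.4300, (K−S)⁺=28.4900, hold=30.1232 ⇒ V=30.1232 continue | (k=2,j=2): S=143.4224, (K−S)⁺=0.0000, hold=7.0290 ⇒ V=7.0290 continue  boundary S*=58.2855
step 1: (k=1,j=0): S=73.0003, (K−S)⁺=46.9197, hold=45.1271 ⇒ V=46.9197 exercise | (k=1,j=1): S=114.5125, (K−S)⁺=5.4075, hold=18.3488 ⇒ V=18.3488 continue  boundary S*=73.0003
step 0: (k=0,j=0): S=91.4300, (K−S)⁺=28.4900, hold=32.1455 ⇒ V=32.1455 continue  boundary S*=-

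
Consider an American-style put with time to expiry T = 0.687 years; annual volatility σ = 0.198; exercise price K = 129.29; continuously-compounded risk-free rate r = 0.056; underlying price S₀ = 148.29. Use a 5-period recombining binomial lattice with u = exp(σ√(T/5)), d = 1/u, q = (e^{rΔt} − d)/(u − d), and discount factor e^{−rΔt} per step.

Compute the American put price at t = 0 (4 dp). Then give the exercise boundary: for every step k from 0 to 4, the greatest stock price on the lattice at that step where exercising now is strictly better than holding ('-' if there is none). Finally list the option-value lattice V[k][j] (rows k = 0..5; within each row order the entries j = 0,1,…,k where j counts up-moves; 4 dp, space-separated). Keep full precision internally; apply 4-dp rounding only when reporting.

price = 1.8519
boundary = - - - - 110.5641
tree:
1.8519
3.4673 0.4703
6.3347 1.0176 0.0000
11.1803 2.2016 0.0000 0.0000
18.7259 4.7634 0.0000 0.0000 0.0000
26.5500 10.3060 0.0000 0.0000 0.0000 0.0000

Δt=0.13740  u=1.07615  d=0.92923  q=0.53423  discount=0.99234
step 5 (expiry): payoffs max(K−S,0) = 26.5500 10.3060 0.0000 0.0000 0.0000 0.0000
step 4: (k=4,j=0): S=110.5641, (K−S)⁺=18.7259, hold=17.7349 ⇒ V=18.7259 exercise | (k=4,j=1): S=128.0451, (K−S)⁺=1.2449, hold=4.7634 ⇒ V=4.7634 continue | (k=4,j=2): S=148.2900, (K−S)⁺=0.0000, hold=0.0000 ⇒ V=0.0000 continue | (k=4,j=3): S=171.7358, (K−S)⁺=0.0000, hold=0.0000 ⇒ V=0.0000 continue | (k=4,j=4): S=198.8885, (K−S)⁺=0.0000, hold=0.0000 ⇒ V=0.0000 continue  boundary S*=110.5641
step 3: (k=3,j=0): S=118.9840, (K−S)⁺=10.3060, hold=11.1803 ⇒ V=11.1803 continue | (k=3,j=1): S=137.7963, (K−S)⁺=0.0000, hold=2.2016 ⇒ V=2.2016 continue | (k=3,j=2): S=159.5829, (K−S)⁺=0.0000, hold=0.0000 ⇒ V=0.0000 continue | (k=3,j=3): S=184.8142, (K−S)⁺=0.0000, hold=0.0000 ⇒ V=0.0000 continue  boundary S*=-
step 2: (k=2,j=0): S=128.0451, (K−S)⁺=1.2449, hold=6.3347 ⇒ V=6.3347 continue | (k=2,j=1): S=148.2900, (K−S)⁺=0.0000, hold=1.0176 ⇒ V=1.0176 continue | (k=2,j=2): S=171.7358, (K−S)⁺=0.0000, hold=0.0000 ⇒ V=0.0000 continue  boundary S*=-
step 1: (k=1,j=0): S=137.7963, (K−S)⁺=0.0000, hold=3.4673 ⇒ V=3.4673 continue | (k=1,j=1): S=159.5829, (K−S)⁺=0.0000, hold=0.4703 ⇒ V=0.4703 continue  boundary S*=-
step 0: (k=0,j=0): S=148.2900, (K−S)⁺=0.0000, hold=1.8519 ⇒ V=1.8519 continue  boundary S*=-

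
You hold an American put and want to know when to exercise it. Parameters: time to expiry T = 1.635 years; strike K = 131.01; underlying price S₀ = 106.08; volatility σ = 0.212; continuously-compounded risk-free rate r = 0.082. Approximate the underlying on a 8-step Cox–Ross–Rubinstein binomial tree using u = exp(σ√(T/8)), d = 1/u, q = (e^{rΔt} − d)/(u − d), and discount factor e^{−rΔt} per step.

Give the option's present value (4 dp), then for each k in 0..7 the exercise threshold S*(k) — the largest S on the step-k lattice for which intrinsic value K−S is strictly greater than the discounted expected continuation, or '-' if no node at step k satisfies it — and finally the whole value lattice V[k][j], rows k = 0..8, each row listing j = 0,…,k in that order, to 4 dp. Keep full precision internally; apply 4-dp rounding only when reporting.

price = 24.9300
boundary = 106.0800 96.3852 106.0800 96.3852 106.0800 96.3852 106.0800 116.7499
tree:
24.9300
34.6248 15.5639
43.4335 24.9300 8.7923
51.4373 34.6248 15.0772 4.1990
58.7095 43.4335 24.9300 7.9150 1.4532
65.3171 51.4373 34.6248 14.4095 3.1335 0.1983
71.3209 58.7095 43.4335 24.9300 6.7113 0.4625 0.0000
76.7759 65.3171 51.4373 34.6248 14.2601 1.0789 0.0000 0.0000
81.7325 71.3209 58.7095 43.4335 24.9300 2.5169 0.0000 0.0000 0.0000

Δt=0.20438, u=1.10058, d=0.90861, q=0.56409, disc=e^(-rΔt)=0.98338
k=8 terminal: V=max(K-S,0) → 81.7325 71.3209 58.7095 43.4335 24.9300 2.5169 0.0000 0.0000 0.0000
k=7: j=0 S=54.2341 intr=76.7759 cont=74.5987 V=76.7759[EX]; j=1 S=65.6929 intr=65.3171 cont=63.1399 V=65.3171[EX]; j=2 S=79.5727 intr=51.4373 cont=49.2600 V=51.4373[EX]; j=3 S=96.3852 intr=34.6248 cont=32.4475 V=34.6248[EX]; j=4 S=116.7499 intr=14.2601 cont=12.0828 V=14.2601[EX]; j=5 S=141.4174 intr=0.0000 cont=1.0789 V=1.0789[hold]; j=6 S=171.2966 intr=0.0000 cont=0.0000 V=0.0000[hold]; j=7 S=207.4889 intr=0.0000 cont=0.0000 V=0.0000[hold]  S*(7)=116.7499
k=6: j=0 S=59.6891 intr=71.3209 cont=69.1436 V=71.3209[EX]; j=1 S=72.3005 intr=58.7095 cont=56.5322 V=58.7095[EX]; j=2 S=87.5765 intr=43.4335 cont=41.2563 V=43.4335[EX]; j=3 S=106.0800 intr=24.9300 cont=22.7527 V=24.9300[EX]; j=4 S=128.4931 intr=2.5169 cont=6.7113 V=6.7113[hold]; j=5 S=155.6416 intr=0.0000 cont=0.4625 V=0.4625[hold]; j=6 S=188.5263 intr=0.0000 cont=0.0000 V=0.0000[hold]  S*(6)=106.0800
k=5: j=0 S=65.6929 intr=65.3171 cont=63.1399 V=65.3171[EX]; j=1 S=79.5727 intr=51.4373 cont=49.2600 V=51.4373[EX]; j=2 S=96.3852 intr=34.6248 cont=32.4475 V=34.6248[EX]; j=3 S=116.7499 intr=14.2601 cont=14.4095 V=14.4095[hold]; j=4 S=141.4174 intr=0.0000 cont=3.1335 V=3.1335[hold]; j=5 S=171.2966 intr=0.0000 cont=0.1983 V=0.1983[hold]  S*(5)=96.3852
k=4: j=0 S=72.3005 intr=58.7095 cont=56.5322 V=58.7095[EX]; j=1 S=87.5765 intr=43.4335 cont=41.2563 V=43.4335[EX]; j=2 S=106.0800 intr=24.9300 cont=22.8356 V=24.9300[EX]; j=3 S=128.4931 intr=2.5169 cont=7.9150 V=7.9150[hold]; j=4 S=155.6416 intr=0.0000 cont=1.4532 V=1.4532[hold]  S*(4)=106.0800
k=3: j=0 S=79.5727 intr=51.4373 cont=49.2600 V=51.4373[EX]; j=1 S=96.3852 intr=34.6248 cont=32.4475 V=34.6248[EX]; j=2 S=116.7499 intr=14.2601 cont=15.0772 V=15.0772[hold]; j=3 S=141.4174 intr=0.0000 cont=4.1990 V=4.1990[hold]  S*(3)=96.3852
k=2: j=0 S=87.5765 intr=43.4335 cont=41.2563 V=43.4335[EX]; j=1 S=106.0800 intr=24.9300 cont=23.2060 V=24.9300[EX]; j=2 S=128.4931 intr=2.5169 cont=8.7923 V=8.7923[hold]  S*(2)=106.0800
k=1: j=0 S=96.3852 intr=34.6248 cont=32.4475 V=34.6248[EX]; j=1 S=116.7499 intr=14.2601 cont=15.5639 V=15.5639[hold]  S*(1)=96.3852
k=0: j=0 S=106.0800 intr=24.9300 cont=23.4760 V=24.9300[EX]  S*(0)=106.0800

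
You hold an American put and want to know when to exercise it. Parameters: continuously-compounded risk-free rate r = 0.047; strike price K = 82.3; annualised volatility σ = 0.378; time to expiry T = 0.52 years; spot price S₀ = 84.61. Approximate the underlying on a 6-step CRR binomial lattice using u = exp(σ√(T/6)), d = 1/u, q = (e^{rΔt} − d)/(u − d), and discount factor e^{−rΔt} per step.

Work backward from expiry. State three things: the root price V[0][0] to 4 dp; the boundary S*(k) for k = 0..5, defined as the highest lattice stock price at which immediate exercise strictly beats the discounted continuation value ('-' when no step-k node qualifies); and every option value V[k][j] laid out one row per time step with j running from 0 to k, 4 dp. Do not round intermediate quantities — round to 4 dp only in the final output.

params: Δt=0.08667 u=1.11771 d=0.89469 q=0.49051 e^(-rΔt)=0.99593
t_6 payoffs: 38.9038 28.0864 14.5725 0.0000 0.0000 0.0000 0.0000
t_5: node(5,0) S=48.5043 payoff=33.7957 vs cont=33.4612 → 33.7957 [stop]  node(5,1) S=60.5950 payoff=21.7050 vs cont=21.3705 → 21.7050 [stop]  node(5,2) S=75.6996 payoff=6.6004 vs cont=7.3944 → 7.3944 [wait]  node(5,3) S=94.5693 payoff=0.0000 vs cont=0.0000 → 0.0000 [wait]  node(5,4) S=118.1427 payoff=0.0000 vs cont=0.0000 → 0.0000 [wait]  node(5,5) S=147.5922 payoff=0.0000 vs cont=0.0000 → 0.0000 [wait]  ⇒ S*(5)=60.5950
t_4: node(4,0) S=54.2136 payoff=28.0864 vs cont=27.7519 → 28.0864 [stop]  node(4,1) S=67.7275 payoff=14.5725 vs cont=14.6258 → 14.6258 [wait]  node(4,2) S=84.6100 payoff=0.0000 vs cont=3.7520 → 3.7520 [wait]  node(4,3) S=105.7008 payoff=0.0000 vs cont=0.0000 → 0.0000 [wait]  node(4,4) S=132.0490 payoff=0.0000 vs cont=0.0000 → 0.0000 [wait]  ⇒ S*(4)=54.2136
t_3: node(3,0) S=60.5950 payoff=21.7050 vs cont=21.3965 → 21.7050 [stop]  node(3,1) S=75.6996 payoff=6.6004 vs cont=9.2543 → 9.2543 [wait]  node(3,2) S=94.5693 payoff=0.0000 vs cont=1.9039 → 1.9039 [wait]  node(3,3) S=118.1427 payoff=0.0000 vs cont=0.0000 → 0.0000 [wait]  ⇒ S*(3)=60.5950
t_2: node(2,0) S=67.7275 payoff=14.5725 vs cont=15.5344 → 15.5344 [wait]  node(2,1) S=84.6100 payoff=0.0000 vs cont=5.6259 → 5.6259 [wait]  node(2,2) S=105.7008 payoff=0.0000 vs cont=0.9661 → 0.9661 [wait]  ⇒ S*(2)=-
t_1: node(1,0) S=75.6996 payoff=6.6004 vs cont=10.6308 → 10.6308 [wait]  node(1,1) S=94.5693 payoff=0.0000 vs cont=3.3266 → 3.3266 [wait]  ⇒ S*(1)=-
t_0: node(0,0) S=84.6100 payoff=0.0000 vs cont=7.0194 → 7.0194 [wait]  ⇒ S*(0)=-

price = 7.0194
boundary = - - - 60.5950 54.2136 60.5950
tree:
7.0194
10.6308 3.3266
15.5344 5.6259 0.9661
21.7050 9.2543 1.9039 0.0000
28.0864 14.6258 3.7520 0.0000 0.0000
33.7957 21.7050 7.3944 0.0000 0.0000 0.0000
38.9038 28.0864 14.5725 0.0000 0.0000 0.0000 0.0000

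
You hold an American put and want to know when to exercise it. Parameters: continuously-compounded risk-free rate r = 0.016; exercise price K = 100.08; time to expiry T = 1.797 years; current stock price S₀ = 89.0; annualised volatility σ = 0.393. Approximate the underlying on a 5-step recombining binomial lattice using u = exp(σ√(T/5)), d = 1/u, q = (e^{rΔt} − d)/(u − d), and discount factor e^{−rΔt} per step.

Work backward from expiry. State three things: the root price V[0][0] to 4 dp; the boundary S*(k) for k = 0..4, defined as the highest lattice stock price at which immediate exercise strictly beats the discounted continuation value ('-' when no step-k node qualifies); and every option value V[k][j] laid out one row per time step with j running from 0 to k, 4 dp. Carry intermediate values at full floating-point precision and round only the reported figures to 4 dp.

params: Δt=0.35940 u=1.26567 d=0.79009 q=0.45350 e^(-rΔt)=0.99427
t_5 payoffs: 72.6779 56.1839 29.7616 0.0000 0.0000 0.0000
t_4: node(4,0) S=34.6821 payoff=65.3979 vs cont=64.8241 → 65.3979 [stop]  node(4,1) S=55.5581 payoff=44.5219 vs cont=43.9480 → 44.5219 [stop]  node(4,2) S=89.0000 payoff=11.0800 vs cont=16.1716 → 16.1716 [wait]  node(4,3) S=142.5714 payoff=0.0000 vs cont=0.0000 → 0.0000 [wait]  node(4,4) S=228.3889 payoff=0.0000 vs cont=0.0000 → 0.0000 [wait]  ⇒ S*(4)=55.5581
t_3: node(3,0) S=43.8961 payoff=56.1839 vs cont=55.6100 → 56.1839 [stop]  node(3,1) S=70.3184 payoff=29.7616 vs cont=31.4836 → 31.4836 [wait]  node(3,2) S=112.6448 payoff=0.0000 vs cont=8.7872 → 8.7872 [wait]  node(3,3) S=180.4487 payoff=0.0000 vs cont=0.0000 → 0.0000 [wait]  ⇒ S*(3)=43.8961
t_2: node(2,0) S=55.5581 payoff=44.5219 vs cont=44.7244 → 44.7244 [wait]  node(2,1) S=89.0000 payoff=11.0800 vs cont=21.0693 → 21.0693 [wait]  node(2,2) S=142.5714 payoff=0.0000 vs cont=4.7747 → 4.7747 [wait]  ⇒ S*(2)=-
t_1: node(1,0) S=70.3184 payoff=29.7616 vs cont=33.8020 → 33.8020 [wait]  node(1,1) S=112.6448 payoff=0.0000 vs cont=13.6013 → 13.6013 [wait]  ⇒ S*(1)=-
t_0: node(0,0) S=89.0000 payoff=11.0800 vs cont=24.4998 → 24.4998 [wait]  ⇒ S*(0)=-

price = 24.4998
boundary = - - - 43.8961 55.5581
tree:
24.4998
33.8020 13.6013
44.7244 21.0693 4.7747
56.1839 31.4836 8.7872 0.0000
65.3979 44.5219 16.1716 0.0000 0.0000
72.6779 56.1839 29.7616 0.0000 0.0000 0.0000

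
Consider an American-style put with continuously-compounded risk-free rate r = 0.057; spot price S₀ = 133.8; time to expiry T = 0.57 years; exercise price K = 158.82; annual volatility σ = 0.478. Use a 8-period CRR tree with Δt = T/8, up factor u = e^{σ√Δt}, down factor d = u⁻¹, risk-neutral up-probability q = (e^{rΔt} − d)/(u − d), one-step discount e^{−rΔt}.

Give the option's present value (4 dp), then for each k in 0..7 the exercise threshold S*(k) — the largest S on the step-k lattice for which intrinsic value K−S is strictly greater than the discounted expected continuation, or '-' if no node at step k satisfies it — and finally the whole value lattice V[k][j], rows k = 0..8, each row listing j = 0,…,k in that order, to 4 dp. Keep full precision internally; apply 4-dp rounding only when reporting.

Δt=0.07125  u=1.13609  d=0.88021  q=0.48405  discount=0.99595
step 8 (expiry): payoffs max(K−S,0) = 110.6075 96.5923 78.5030 55.1551 25.0200 0.0000 0.0000 0.0000 0.0000
step 7: (k=7,j=0): S=54.7736, (K−S)⁺=104.0464, hold=103.4027 ⇒ V=104.0464 exercise | (k=7,j=1): S=70.6961, (K−S)⁺=88.1239, hold=87.4802 ⇒ V=88.1239 exercise | (k=7,j=2): S=91.2473, (K−S)⁺=67.5727, hold=66.9290 ⇒ V=67.5727 exercise | (k=7,j=3): S=117.7725, (K−S)⁺=41.0475, hold=40.4038 ⇒ V=41.0475 exercise | (k=7,j=4): S=152.0086, (K−S)⁺=6.8114, hold=12.8568 ⇒ V=12.8568 continue | (k=7,j=5): S=196.1970, (K−S)⁺=0.0000, hold=0.0000 ⇒ V=0.0000 continue | (k=7,j=6): S=253.2309, (K−S)⁺=0.0000, hold=0.0000 ⇒ V=0.0000 continue | (k=7,j=7): S=326.8442, (K−S)⁺=0.0000, hold=0.0000 ⇒ V=0.0000 continue  boundary S*=117.7725
step 6: (k=6,j=0): S=62.2277, (K−S)⁺=96.5923, hold=95.9486 ⇒ V=96.5923 exercise | (k=6,j=1): S=80.3170, (K−S)⁺=78.5030, hold=77.8593 ⇒ V=78.5030 exercise | (k=6,j=2): S=103.6649, (K−S)⁺=55.1551, hold=54.5114 ⇒ V=55.1551 exercise | (k=6,j=3): S=133.8000, (K−S)⁺=25.0200, hold=27.2907 ⇒ V=27.2907 continue | (k=6,j=4): S=172.6952, (K−S)⁺=0.0000, hold=6.6066 ⇒ V=6.6066 continue | (k=6,j=5): S=222.8972, (K−S)⁺=0.0000, hold=0.0000 ⇒ V=0.0000 continue | (k=6,j=6): S=287.6926, (K−S)⁺=0.0000, hold=0.0000 ⇒ V=0.0000 continue  boundary S*=103.6649
step 5: (k=5,j=0): S=70.6961, (K−S)⁺=88.1239, hold=87.4802 ⇒ V=88.1239 exercise | (k=5,j=1): S=91.2473, (K−S)⁺=67.5727, hold=66.9290 ⇒ V=67.5727 exercise | (k=5,j=2): S=117.7725, (K−S)⁺=41.0475, hold=41.4984 ⇒ V=41.4984 continue | (k=5,j=3): S=152.0086, (K−S)⁺=6.8114, hold=17.2085 ⇒ V=17.2085 continue | (k=5,j=4): S=196.1970, (K−S)⁺=0.0000, hold=3.3948 ⇒ V=3.3948 continue | (k=5,j=5): S=253.2309, (K−S)⁺=0.0000, hold=0.0000 ⇒ V=0.0000 continue  boundary S*=91.2473
step 4: (k=4,j=0): S=80.3170, (K−S)⁺=78.5030, hold=77.8593 ⇒ V=78.5030 exercise | (k=4,j=1): S=103.6649, (K−S)⁺=55.1551, hold=54.7288 ⇒ V=55.1551 exercise | (k=4,j=2): S=133.8000, (K−S)⁺=25.0200, hold=29.6204 ⇒ V=29.6204 continue | (k=4,j=3): S=172.6952, (K−S)⁺=0.0000, hold=10.4794 ⇒ V=10.4794 continue | (k=4,j=4): S=222.8972, (K−S)⁺=0.0000, hold=1.7445 ⇒ V=1.7445 continue  boundary S*=103.6649
step 3: (k=3,j=0): S=91.2473, (K−S)⁺=67.5727, hold=66.9290 ⇒ V=67.5727 exercise | (k=3,j=1): S=117.7725, (K−S)⁺=41.0475, hold=42.6216 ⇒ V=42.6216 continue | (k=3,j=2): S=152.0086, (K−S)⁺=6.8114, hold=20.2727 ⇒ V=20.2727 continue | (k=3,j=3): S=196.1970, (K−S)⁺=0.0000, hold=6.2259 ⇒ V=6.2259 continue  boundary S*=91.2473
step 2: (k=2,j=0): S=103.6649, (K−S)⁺=55.1551, hold=55.2702 ⇒ V=55.2702 continue | (k=2,j=1): S=133.8000, (K−S)⁺=25.0200, hold=31.6747 ⇒ V=31.6747 continue | (k=2,j=2): S=172.6952, (K−S)⁺=0.0000, hold=13.4187 ⇒ V=13.4187 continue  boundary S*=-
step 1: (k=1,j=0): S=117.7725, (K−S)⁺=41.0475, hold=43.6711 ⇒ V=43.6711 continue | (k=1,j=1): S=152.0086, (K−S)⁺=6.8114, hold=22.7453 ⇒ V=22.7453 continue  boundary S*=-
step 0: (k=0,j=0): S=133.8000, (K−S)⁺=25.0200, hold=33.4060 ⇒ V=33.4060 continue  boundary S*=-

price = 33.4060
boundary = - - - 91.2473 103.6649 91.2473 103.6649 117.7725
tree:
33.4060
43.6711 22.7453
55.2702 31.6747 13.4187
67.5727 42.6216 20.2727 6.2259
78.5030 55.1551 29.6204 10.4794 1.7445
88.1239 67.5727 41.4984 17.2085 3.3948 0.0000
96.5923 78.5030 55.1551 27.2907 6.6066 0.0000 0.0000
104.0464 88.1239 67.5727 41.0475 12.8568 0.0000 0.0000 0.0000
110.6075 96.5923 78.5030 55.1551 25.0200 0.0000 0.0000 0.0000 0.0000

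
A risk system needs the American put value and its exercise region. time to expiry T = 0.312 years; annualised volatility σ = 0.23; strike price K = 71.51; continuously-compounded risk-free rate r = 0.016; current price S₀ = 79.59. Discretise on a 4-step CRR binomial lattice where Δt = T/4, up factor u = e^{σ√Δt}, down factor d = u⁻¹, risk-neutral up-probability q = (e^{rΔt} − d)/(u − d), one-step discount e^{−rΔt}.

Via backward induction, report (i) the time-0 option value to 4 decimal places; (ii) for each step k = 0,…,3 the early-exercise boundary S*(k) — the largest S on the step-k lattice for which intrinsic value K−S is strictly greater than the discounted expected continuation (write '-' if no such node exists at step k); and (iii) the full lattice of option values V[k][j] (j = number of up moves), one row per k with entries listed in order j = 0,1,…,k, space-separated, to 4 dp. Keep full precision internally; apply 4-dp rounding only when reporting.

price = 1.0491
boundary = - - - 65.6398
tree:
1.0491
1.8834 0.1960
3.3465 0.3876 0.0000
5.8702 0.7664 0.0000 0.0000
9.9541 1.5154 0.0000 0.0000 0.0000

params: Δt=0.07800 u=1.06634 d=0.93778 q=0.49366 e^(-rΔt)=0.99875
t_4 payoffs: 9.9541 1.5154 0.0000 0.0000 0.0000
t_3: node(3,0) S=65.6398 payoff=5.8702 vs cont=5.7810 → 5.8702 [stop]  node(3,1) S=74.6382 payoff=0.0000 vs cont=0.7664 → 0.7664 [wait]  node(3,2) S=84.8703 payoff=0.0000 vs cont=0.0000 → 0.0000 [wait]  node(3,3) S=96.5050 payoff=0.0000 vs cont=0.0000 → 0.0000 [wait]  ⇒ S*(3)=65.6398
t_2: node(2,0) S=69.9946 payoff=1.5154 vs cont=3.3465 → 3.3465 [wait]  node(2,1) S=79.5900 payoff=0.0000 vs cont=0.3876 → 0.3876 [wait]  node(2,2) S=90.5009 payoff=0.0000 vs cont=0.0000 → 0.0000 [wait]  ⇒ S*(2)=-
t_1: node(1,0) S=74.6382 payoff=0.0000 vs cont=1.8834 → 1.8834 [wait]  node(1,1) S=84.8703 payoff=0.0000 vs cont=0.1960 → 0.1960 [wait]  ⇒ S*(1)=-
t_0: node(0,0) S=79.5900 payoff=0.0000 vs cont=1.0491 → 1.0491 [wait]  ⇒ S*(0)=-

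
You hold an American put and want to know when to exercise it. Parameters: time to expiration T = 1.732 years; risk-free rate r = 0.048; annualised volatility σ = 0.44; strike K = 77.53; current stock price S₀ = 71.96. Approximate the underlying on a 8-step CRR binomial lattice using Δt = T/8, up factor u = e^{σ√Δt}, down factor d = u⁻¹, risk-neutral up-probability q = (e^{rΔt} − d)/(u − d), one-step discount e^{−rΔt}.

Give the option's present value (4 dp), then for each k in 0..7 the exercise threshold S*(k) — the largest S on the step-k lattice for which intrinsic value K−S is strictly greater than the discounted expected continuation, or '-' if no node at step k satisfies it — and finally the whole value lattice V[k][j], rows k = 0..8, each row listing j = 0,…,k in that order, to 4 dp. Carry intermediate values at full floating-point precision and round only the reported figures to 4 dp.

Δt=0.21650, u=1.22719, d=0.81487, q=0.47433, disc=e^(-rΔt)=0.98966
k=8 terminal: V=max(K-S,0) → 63.5410 56.4625 45.8023 29.7479 5.5700 0.0000 0.0000 0.0000 0.0000
k=7: j=0 S=17.1672 intr=60.3628 cont=59.5613 V=60.3628[EX]; j=1 S=25.8539 intr=51.6761 cont=50.8746 V=51.6761[EX]; j=2 S=38.9360 intr=38.5940 cont=37.7924 V=38.5940[EX]; j=3 S=58.6378 intr=18.8922 cont=18.0906 V=18.8922[EX]; j=4 S=88.3089 intr=0.0000 cont=2.8977 V=2.8977[hold]; j=5 S=132.9935 intr=0.0000 cont=0.0000 V=0.0000[hold]; j=6 S=200.2889 intr=0.0000 cont=0.0000 V=0.0000[hold]; j=7 S=301.6360 intr=0.0000 cont=0.0000 V=0.0000[hold]  S*(7)=58.6378
k=6: j=0 S=21.0675 intr=56.4625 cont=55.6610 V=56.4625[EX]; j=1 S=31.7277 intr=45.8023 cont=45.0008 V=45.8023[EX]; j=2 S=47.7821 intr=29.7479 cont=28.9464 V=29.7479[EX]; j=3 S=71.9600 intr=5.5700 cont=11.1886 V=11.1886[hold]; j=4 S=108.3721 intr=0.0000 cont=1.5075 V=1.5075[hold]; j=5 S=163.2089 intr=0.0000 cont=0.0000 V=0.0000[hold]; j=6 S=245.7933 intr=0.0000 cont=0.0000 V=0.0000[hold]  S*(6)=47.7821
k=5: j=0 S=25.8539 intr=51.6761 cont=50.8746 V=51.6761[EX]; j=1 S=38.9360 intr=38.5940 cont=37.7924 V=38.5940[EX]; j=2 S=58.6378 intr=18.8922 cont=20.7282 V=20.7282[hold]; j=3 S=88.3089 intr=0.0000 cont=6.5284 V=6.5284[hold]; j=4 S=132.9935 intr=0.0000 cont=0.7843 V=0.7843[hold]; j=5 S=200.2889 intr=0.0000 cont=0.0000 V=0.0000[hold]  S*(5)=38.9360
k=4: j=0 S=31.7277 intr=45.8023 cont=45.0008 V=45.8023[EX]; j=1 S=47.7821 intr=29.7479 cont=29.8083 V=29.8083[hold]; j=2 S=71.9600 intr=5.5700 cont=13.8481 V=13.8481[hold]; j=3 S=108.3721 intr=0.0000 cont=3.7644 V=3.7644[hold]; j=4 S=163.2089 intr=0.0000 cont=0.4080 V=0.4080[hold]  S*(4)=31.7277
k=3: j=0 S=38.9360 intr=38.5940 cont=37.8208 V=38.5940[EX]; j=1 S=58.6378 intr=18.8922 cont=22.0080 V=22.0080[hold]; j=2 S=88.3089 intr=0.0000 cont=8.9714 V=8.9714[hold]; j=3 S=132.9935 intr=0.0000 cont=2.1499 V=2.1499[hold]  S*(3)=38.9360
k=2: j=0 S=47.7821 intr=29.7479 cont=30.4091 V=30.4091[hold]; j=1 S=71.9600 intr=5.5700 cont=15.6608 V=15.6608[hold]; j=2 S=108.3721 intr=0.0000 cont=5.6765 V=5.6765[hold]  S*(2)=-
k=1: j=0 S=58.6378 intr=18.8922 cont=23.1714 V=23.1714[hold]; j=1 S=88.3089 intr=0.0000 cont=10.8120 V=10.8120[hold]  S*(1)=-
k=0: j=0 S=71.9600 intr=5.5700 cont=17.1300 V=17.1300[hold]  S*(0)=-

price = 17.1300
boundary = - - - 38.9360 31.7277 38.9360 47.7821 58.6378
tree:
17.1300
23.1714 10.8120
30.4091 15.6608 5.6765
38.5940 22.0080 8.9714 2.1499
45.8023 29.8083 13.8481 3.7644 0.4080
51.6761 38.5940 20.7282 6.5284 0.7843 0.0000
56.4625 45.8023 29.7479 11.1886 1.5075 0.0000 0.0000
60.3628 51.6761 38.5940 18.8922 2.8977 0.0000 0.0000 0.0000
63.5410 56.4625 45.8023 29.7479 5.5700 0.0000 0.0000 0.0000 0.0000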